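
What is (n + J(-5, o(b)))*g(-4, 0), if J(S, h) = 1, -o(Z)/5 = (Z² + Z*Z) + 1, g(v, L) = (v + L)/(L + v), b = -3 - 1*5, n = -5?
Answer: -4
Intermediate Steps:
b = -8 (b = -3 - 5 = -8)
g(v, L) = 1 (g(v, L) = (L + v)/(L + v) = 1)
o(Z) = -5 - 10*Z² (o(Z) = -5*((Z² + Z*Z) + 1) = -5*((Z² + Z²) + 1) = -5*(2*Z² + 1) = -5*(1 + 2*Z²) = -5 - 10*Z²)
(n + J(-5, o(b)))*g(-4, 0) = (-5 + 1)*1 = -4*1 = -4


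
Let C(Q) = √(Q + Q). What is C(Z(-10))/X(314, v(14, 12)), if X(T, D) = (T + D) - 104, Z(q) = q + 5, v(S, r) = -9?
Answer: I*√10/201 ≈ 0.015733*I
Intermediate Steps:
Z(q) = 5 + q
X(T, D) = -104 + D + T (X(T, D) = (D + T) - 104 = -104 + D + T)
C(Q) = √2*√Q (C(Q) = √(2*Q) = √2*√Q)
C(Z(-10))/X(314, v(14, 12)) = (√2*√(5 - 10))/(-104 - 9 + 314) = (√2*√(-5))/201 = (√2*(I*√5))*(1/201) = (I*√10)*(1/201) = I*√10/201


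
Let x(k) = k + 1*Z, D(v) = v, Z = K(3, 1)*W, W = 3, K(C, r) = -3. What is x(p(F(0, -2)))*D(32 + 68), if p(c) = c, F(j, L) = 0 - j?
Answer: -900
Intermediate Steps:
F(j, L) = -j
Z = -9 (Z = -3*3 = -9)
x(k) = -9 + k (x(k) = k + 1*(-9) = k - 9 = -9 + k)
x(p(F(0, -2)))*D(32 + 68) = (-9 - 1*0)*(32 + 68) = (-9 + 0)*100 = -9*100 = -900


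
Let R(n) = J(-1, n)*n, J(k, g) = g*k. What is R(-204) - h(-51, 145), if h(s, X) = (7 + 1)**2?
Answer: -41680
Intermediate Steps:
h(s, X) = 64 (h(s, X) = 8**2 = 64)
R(n) = -n**2 (R(n) = (n*(-1))*n = (-n)*n = -n**2)
R(-204) - h(-51, 145) = -1*(-204)**2 - 1*64 = -1*41616 - 64 = -41616 - 64 = -41680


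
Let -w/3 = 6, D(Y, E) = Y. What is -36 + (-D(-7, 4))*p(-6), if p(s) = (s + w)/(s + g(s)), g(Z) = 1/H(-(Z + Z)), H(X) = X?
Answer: -540/71 ≈ -7.6056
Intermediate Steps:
w = -18 (w = -3*6 = -18)
g(Z) = -1/(2*Z) (g(Z) = 1/(-(Z + Z)) = 1/(-2*Z) = -1/(2*Z))
p(s) = (-18 + s)/(s - 1/(2*s)) (p(s) = (s - 18)/(s - 1/(2*s)) = (-18 + s)/(s - 1/(2*s)))
-36 + (-D(-7, 4))*p(-6) = -36 + (-1*(-7))*(2*(-6)*(-18 - 6)/(-1 + 2*(-6)²)) = -36 + 7*(2*(-6)*(-24)/(-1 + 2*36)) = -36 + 7*(2*(-6)*(-24)/(-1 + 72)) = -36 + 7*(2*(-6)*(-24)/71) = -36 + 7*(2*(-6)*(1/71)*(-24)) = -36 + 7*(288/71) = -36 + 2016/71 = -540/71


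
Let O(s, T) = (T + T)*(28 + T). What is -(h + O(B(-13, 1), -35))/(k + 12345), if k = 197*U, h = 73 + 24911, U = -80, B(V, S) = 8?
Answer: 25474/3415 ≈ 7.4594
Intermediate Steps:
O(s, T) = 2*T*(28 + T) (O(s, T) = (2*T)*(28 + T) = 2*T*(28 + T))
h = 24984
k = -15760 (k = 197*(-80) = -15760)
-(h + O(B(-13, 1), -35))/(k + 12345) = -(24984 + 2*(-35)*(28 - 35))/(-15760 + 12345) = -(24984 + 2*(-35)*(-7))/(-3415) = -(24984 + 490)*(-1)/3415 = -25474*(-1)/3415 = -1*(-25474/3415) = 25474/3415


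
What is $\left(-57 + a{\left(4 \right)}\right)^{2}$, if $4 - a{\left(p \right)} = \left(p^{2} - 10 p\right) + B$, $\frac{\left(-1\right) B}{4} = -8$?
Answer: $3721$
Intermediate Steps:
$B = 32$ ($B = \left(-4\right) \left(-8\right) = 32$)
$a{\left(p \right)} = -28 - p^{2} + 10 p$ ($a{\left(p \right)} = 4 - \left(\left(p^{2} - 10 p\right) + 32\right) = 4 - \left(32 + p^{2} - 10 p\right) = -28 - p^{2} + 10 p$)
$\left(-57 + a{\left(4 \right)}\right)^{2} = \left(-57 - 4\right)^{2} = \left(-61\right)^{2} = 3721$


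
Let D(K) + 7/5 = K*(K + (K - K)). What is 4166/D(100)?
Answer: 20830/49993 ≈ 0.41666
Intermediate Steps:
D(K) = -7/5 + K² (D(K) = -7/5 + K*(K + (K - K)) = -7/5 + K*(K + 0) = -7/5 + K*K = -7/5 + K²)
4166/D(100) = 4166/(-7/5 + 100²) = 4166/(-7/5 + 10000) = 4166/(49993/5) = 4166*(5/49993) = 20830/49993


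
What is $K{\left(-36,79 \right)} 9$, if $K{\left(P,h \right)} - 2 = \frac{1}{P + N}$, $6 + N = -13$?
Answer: $\frac{981}{55} \approx 17.836$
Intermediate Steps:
$N = -19$ ($N = -6 - 13 = -19$)
$K{\left(P,h \right)} = 2 + \frac{1}{-19 + P}$ ($K{\left(P,h \right)} = 2 + \frac{1}{P - 19} = 2 + \frac{1}{-19 + P}$)
$K{\left(-36,79 \right)} 9 = \frac{-37 + 2 \left(-36\right)}{-19 - 36} \cdot 9 = \frac{-37 - 72}{-55} \cdot 9 = \left(- \frac{1}{55}\right) \left(-109\right) 9 = \frac{109}{55} \cdot 9 = \frac{981}{55}$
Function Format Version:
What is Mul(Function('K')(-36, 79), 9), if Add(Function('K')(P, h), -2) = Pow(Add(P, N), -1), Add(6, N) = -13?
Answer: Rational(981, 55) ≈ 17.836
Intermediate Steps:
N = -19 (N = Add(-6, -13) = -19)
Function('K')(P, h) = Add(2, Pow(Add(-19, P), -1)) (Function('K')(P, h) = Add(2, Pow(Add(P, -19), -1)) = Add(2, Pow(Add(-19, P), -1)))
Mul(Function('K')(-36, 79), 9) = Mul(Mul(Pow(Add(-19, -36), -1), Add(-37, Mul(2, -36))), 9) = Mul(Mul(Pow(-55, -1), Add(-37, -72)), 9) = Mul(Mul(Rational(-1, 55), -109), 9) = Mul(Rational(109, 55), 9) = Rational(981, 55)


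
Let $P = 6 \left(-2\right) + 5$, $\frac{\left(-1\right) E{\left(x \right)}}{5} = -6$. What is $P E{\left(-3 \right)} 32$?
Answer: $-6720$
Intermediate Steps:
$E{\left(x \right)} = 30$ ($E{\left(x \right)} = \left(-5\right) \left(-6\right) = 30$)
$P = -7$ ($P = -12 + 5 = -7$)
$P E{\left(-3 \right)} 32 = \left(-7\right) 30 \cdot 32 = \left(-210\right) 32 = -6720$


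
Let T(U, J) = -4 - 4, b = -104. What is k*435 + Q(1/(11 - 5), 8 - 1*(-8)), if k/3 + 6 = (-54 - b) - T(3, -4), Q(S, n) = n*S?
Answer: 203588/3 ≈ 67863.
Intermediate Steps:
T(U, J) = -8
Q(S, n) = S*n
k = 156 (k = -18 + 3*((-54 - 1*(-104)) - 1*(-8)) = -18 + 3*((-54 + 104) + 8) = -18 + 3*(50 + 8) = -18 + 3*58 = -18 + 174 = 156)
k*435 + Q(1/(11 - 5), 8 - 1*(-8)) = 156*435 + (8 - 1*(-8))/(11 - 5) = 67860 + (8 + 8)/6 = 67860 + (⅙)*16 = 67860 + 8/3 = 203588/3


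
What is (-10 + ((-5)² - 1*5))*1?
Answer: 10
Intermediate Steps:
(-10 + ((-5)² - 1*5))*1 = (-10 + (25 - 5))*1 = (-10 + 20)*1 = 10*1 = 10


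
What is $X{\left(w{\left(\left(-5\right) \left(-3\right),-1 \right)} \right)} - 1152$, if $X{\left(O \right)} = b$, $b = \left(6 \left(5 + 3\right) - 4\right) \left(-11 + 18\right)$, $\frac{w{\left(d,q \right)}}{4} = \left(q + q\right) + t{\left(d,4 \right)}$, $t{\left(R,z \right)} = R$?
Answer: $-844$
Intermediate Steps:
$w{\left(d,q \right)} = 4 d + 8 q$ ($w{\left(d,q \right)} = 4 \left(\left(q + q\right) + d\right) = 4 \left(2 q + d\right) = 4 \left(d + 2 q\right) = 4 d + 8 q$)
$b = 308$ ($b = \left(6 \cdot 8 - 4\right) 7 = \left(48 - 4\right) 7 = 44 \cdot 7 = 308$)
$X{\left(O \right)} = 308$
$X{\left(w{\left(\left(-5\right) \left(-3\right),-1 \right)} \right)} - 1152 = 308 - 1152 = -844$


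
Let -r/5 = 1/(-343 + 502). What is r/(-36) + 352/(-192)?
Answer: -10489/5724 ≈ -1.8325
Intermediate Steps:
r = -5/159 (r = -5/(-343 + 502) = -5/159 ≈ -0.031447)
r/(-36) + 352/(-192) = -5/159/(-36) + 352/(-192) = -5/159*(-1/36) + 352*(-1/192) = 5/5724 - 11/6 = -10489/5724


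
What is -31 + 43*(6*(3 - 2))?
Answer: 227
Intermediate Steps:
-31 + 43*(6*(3 - 2)) = -31 + 43*(6*1) = -31 + 43*6 = -31 + 258 = 227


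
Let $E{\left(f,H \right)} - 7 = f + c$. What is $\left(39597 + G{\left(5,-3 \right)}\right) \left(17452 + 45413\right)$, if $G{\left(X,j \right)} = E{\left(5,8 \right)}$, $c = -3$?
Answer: $2489831190$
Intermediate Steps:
$E{\left(f,H \right)} = 4 + f$ ($E{\left(f,H \right)} = 7 + \left(f - 3\right) = 7 + \left(-3 + f\right) = 4 + f$)
$G{\left(X,j \right)} = 9$ ($G{\left(X,j \right)} = 4 + 5 = 9$)
$\left(39597 + G{\left(5,-3 \right)}\right) \left(17452 + 45413\right) = \left(39597 + 9\right) \left(17452 + 45413\right) = 39606 \cdot 62865 = 2489831190$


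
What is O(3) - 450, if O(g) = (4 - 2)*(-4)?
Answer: -458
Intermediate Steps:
O(g) = -8 (O(g) = 2*(-4) = -8)
O(3) - 450 = -8 - 450 = -458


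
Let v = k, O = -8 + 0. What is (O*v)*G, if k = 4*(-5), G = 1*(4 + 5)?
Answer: 1440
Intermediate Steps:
G = 9 (G = 1*9 = 9)
O = -8
k = -20
v = -20
(O*v)*G = -8*(-20)*9 = 160*9 = 1440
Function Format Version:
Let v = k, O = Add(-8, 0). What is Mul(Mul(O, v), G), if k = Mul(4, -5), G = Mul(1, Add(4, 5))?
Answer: 1440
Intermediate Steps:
G = 9 (G = Mul(1, 9) = 9)
O = -8
k = -20
v = -20
Mul(Mul(O, v), G) = Mul(Mul(-8, -20), 9) = Mul(160, 9) = 1440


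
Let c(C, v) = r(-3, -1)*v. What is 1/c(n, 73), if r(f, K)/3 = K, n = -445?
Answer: -1/219 ≈ -0.0045662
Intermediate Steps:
r(f, K) = 3*K
c(C, v) = -3*v (c(C, v) = (3*(-1))*v = -3*v)
1/c(n, 73) = 1/(-3*73) = 1/(-219) = -1/219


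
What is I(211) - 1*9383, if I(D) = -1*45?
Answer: -9428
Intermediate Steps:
I(D) = -45
I(211) - 1*9383 = -45 - 1*9383 = -45 - 9383 = -9428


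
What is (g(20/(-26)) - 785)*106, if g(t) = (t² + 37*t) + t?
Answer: -14575530/169 ≈ -86246.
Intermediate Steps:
g(t) = t² + 38*t
(g(20/(-26)) - 785)*106 = ((20/(-26))*(38 + 20/(-26)) - 785)*106 = ((20*(-1/26))*(38 + 20*(-1/26)) - 785)*106 = (-10*(38 - 10/13)/13 - 785)*106 = (-10/13*484/13 - 785)*106 = (-4840/169 - 785)*106 = -137505/169*106 = -14575530/169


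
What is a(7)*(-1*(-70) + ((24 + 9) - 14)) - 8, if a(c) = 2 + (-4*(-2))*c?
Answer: 5154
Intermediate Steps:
a(c) = 2 + 8*c
a(7)*(-1*(-70) + ((24 + 9) - 14)) - 8 = (2 + 8*7)*(-1*(-70) + ((24 + 9) - 14)) - 8 = (2 + 56)*(70 + (33 - 14)) - 8 = 58*(70 + 19) - 8 = 58*89 - 8 = 5162 - 8 = 5154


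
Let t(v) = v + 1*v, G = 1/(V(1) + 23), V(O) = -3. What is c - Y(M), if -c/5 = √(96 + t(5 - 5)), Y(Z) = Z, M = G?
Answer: -1/20 - 20*√6 ≈ -49.040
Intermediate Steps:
G = 1/20 (G = 1/(-3 + 23) = 1/20 ≈ 0.050000)
M = 1/20 ≈ 0.050000
t(v) = 2*v (t(v) = v + v = 2*v)
c = -20*√6 (c = -5*√(96 + 2*(5 - 5)) = -5*√(96 + 2*0) = -5*√(96 + 0) = -20*√6 ≈ -48.990)
c - Y(M) = -20*√6 - 1*1/20 = -20*√6 - 1/20 = -1/20 - 20*√6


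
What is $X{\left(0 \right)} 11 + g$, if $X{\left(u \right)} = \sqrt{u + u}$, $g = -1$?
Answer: $-1$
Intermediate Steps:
$X{\left(u \right)} = \sqrt{2} \sqrt{u}$ ($X{\left(u \right)} = \sqrt{2 u} = \sqrt{2} \sqrt{u}$)
$X{\left(0 \right)} 11 + g = \sqrt{2} \sqrt{0} \cdot 11 - 1 = \sqrt{2} \cdot 0 \cdot 11 - 1 = 0 \cdot 11 - 1 = 0 - 1 = -1$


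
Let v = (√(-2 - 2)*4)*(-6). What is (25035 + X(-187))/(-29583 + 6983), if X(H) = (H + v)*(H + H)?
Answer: -94973/22600 - 2244*I/2825 ≈ -4.2023 - 0.79434*I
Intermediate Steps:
v = -48*I (v = (√(-4)*4)*(-6) = ((2*I)*4)*(-6) = (8*I)*(-6) = -48*I ≈ -48.0*I)
X(H) = 2*H*(H - 48*I) (X(H) = (H - 48*I)*(H + H) = (H - 48*I)*(2*H) = 2*H*(H - 48*I))
(25035 + X(-187))/(-29583 + 6983) = (25035 + 2*(-187)*(-187 - 48*I))/(-29583 + 6983) = (25035 + (69938 + 17952*I))/(-22600) = (94973 + 17952*I)*(-1/22600) = -94973/22600 - 2244*I/2825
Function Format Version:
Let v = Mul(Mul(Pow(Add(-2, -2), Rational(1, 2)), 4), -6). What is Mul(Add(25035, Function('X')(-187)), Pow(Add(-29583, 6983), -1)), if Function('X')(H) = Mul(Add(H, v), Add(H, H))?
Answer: Add(Rational(-94973, 22600), Mul(Rational(-2244, 2825), I)) ≈ Add(-4.2023, Mul(-0.79434, I))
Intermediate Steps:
v = Mul(-48, I) (v = Mul(Mul(Pow(-4, Rational(1, 2)), 4), -6) = Mul(Mul(Mul(2, I), 4), -6) = Mul(Mul(8, I), -6) = Mul(-48, I) ≈ Mul(-48.000, I))
Function('X')(H) = Mul(2, H, Add(H, Mul(-48, I))) (Function('X')(H) = Mul(Add(H, Mul(-48, I)), Add(H, H)) = Mul(Add(H, Mul(-48, I)), Mul(2, H)) = Mul(2, H, Add(H, Mul(-48, I))))
Mul(Add(25035, Function('X')(-187)), Pow(Add(-29583, 6983), -1)) = Mul(Add(25035, Mul(2, -187, Add(-187, Mul(-48, I)))), Pow(Add(-29583, 6983), -1)) = Mul(Add(25035, Add(69938, Mul(17952, I))), Pow(-22600, -1)) = Mul(Add(94973, Mul(17952, I)), Rational(-1, 22600)) = Add(Rational(-94973, 22600), Mul(Rational(-2244, 2825), I))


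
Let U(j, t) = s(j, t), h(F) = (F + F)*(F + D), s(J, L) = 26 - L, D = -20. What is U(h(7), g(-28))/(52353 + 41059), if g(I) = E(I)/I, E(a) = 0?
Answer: 13/46706 ≈ 0.00027834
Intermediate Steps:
g(I) = 0 (g(I) = 0/I = 0)
h(F) = 2*F*(-20 + F) (h(F) = (F + F)*(F - 20) = (2*F)*(-20 + F) = 2*F*(-20 + F))
U(j, t) = 26 - t
U(h(7), g(-28))/(52353 + 41059) = (26 - 1*0)/(52353 + 41059) = (26 + 0)/93412 = 26*(1/93412) = 13/46706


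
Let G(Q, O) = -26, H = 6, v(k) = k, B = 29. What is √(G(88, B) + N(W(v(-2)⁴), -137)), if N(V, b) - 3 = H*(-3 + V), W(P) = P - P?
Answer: I*√41 ≈ 6.4031*I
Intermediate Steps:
W(P) = 0
N(V, b) = -15 + 6*V (N(V, b) = 3 + 6*(-3 + V) = 3 + (-18 + 6*V) = -15 + 6*V)
√(G(88, B) + N(W(v(-2)⁴), -137)) = √(-26 + (-15 + 6*0)) = √(-26 + (-15 + 0)) = √(-26 - 15) = √(-41) = I*√41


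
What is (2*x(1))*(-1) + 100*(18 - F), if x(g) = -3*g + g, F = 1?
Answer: 1704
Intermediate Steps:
x(g) = -2*g
(2*x(1))*(-1) + 100*(18 - F) = (2*(-2*1))*(-1) + 100*(18 - 1*1) = (2*(-2))*(-1) + 100*(18 - 1) = -4*(-1) + 100*17 = 4 + 1700 = 1704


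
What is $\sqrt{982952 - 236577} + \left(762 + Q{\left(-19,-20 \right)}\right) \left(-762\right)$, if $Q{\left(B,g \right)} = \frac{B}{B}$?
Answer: $-581406 + 5 \sqrt{29855} \approx -5.8054 \cdot 10^{5}$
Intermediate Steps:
$Q{\left(B,g \right)} = 1$
$\sqrt{982952 - 236577} + \left(762 + Q{\left(-19,-20 \right)}\right) \left(-762\right) = \sqrt{982952 - 236577} + \left(762 + 1\right) \left(-762\right) = \sqrt{982952 - 236577} + 763 \left(-762\right) = \sqrt{982952 - 236577} - 581406 = \sqrt{746375} - 581406 = 5 \sqrt{29855} - 581406 = -581406 + 5 \sqrt{29855}$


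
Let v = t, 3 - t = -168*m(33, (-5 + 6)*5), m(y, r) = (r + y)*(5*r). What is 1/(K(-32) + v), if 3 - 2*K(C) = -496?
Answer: 2/319705 ≈ 6.2558e-6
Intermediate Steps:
m(y, r) = 5*r*(r + y)
K(C) = 499/2 (K(C) = 3/2 - ½*(-496) = 3/2 + 248 = 499/2)
t = 159603 (t = 3 - (-168)*5*((-5 + 6)*5)*((-5 + 6)*5 + 33) = 3 - (-168)*5*(1*5)*(1*5 + 33) = 3 - (-168)*5*5*(5 + 33) = 3 - (-168)*5*5*38 = 3 - (-168)*950 = 3 - 1*(-159600) = 3 + 159600 = 159603)
v = 159603
1/(K(-32) + v) = 1/(499/2 + 159603) = 1/(319705/2) = 2/319705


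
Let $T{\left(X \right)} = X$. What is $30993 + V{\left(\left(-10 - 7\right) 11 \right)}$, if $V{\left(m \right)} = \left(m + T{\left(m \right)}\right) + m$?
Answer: $30432$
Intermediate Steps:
$V{\left(m \right)} = 3 m$ ($V{\left(m \right)} = \left(m + m\right) + m = 2 m + m = 3 m$)
$30993 + V{\left(\left(-10 - 7\right) 11 \right)} = 30993 + 3 \left(-10 - 7\right) 11 = 30993 + 3 \left(\left(-17\right) 11\right) = 30993 + 3 \left(-187\right) = 30993 - 561 = 30432$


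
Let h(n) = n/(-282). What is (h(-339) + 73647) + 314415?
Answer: 36477941/94 ≈ 3.8806e+5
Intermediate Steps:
h(n) = -n/282 (h(n) = n*(-1/282) = -n/282)
(h(-339) + 73647) + 314415 = (-1/282*(-339) + 73647) + 314415 = (113/94 + 73647) + 314415 = 6922931/94 + 314415 = 36477941/94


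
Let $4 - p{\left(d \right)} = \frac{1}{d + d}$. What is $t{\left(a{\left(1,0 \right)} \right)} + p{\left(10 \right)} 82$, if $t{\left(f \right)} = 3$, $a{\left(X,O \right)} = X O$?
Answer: $\frac{3269}{10} \approx 326.9$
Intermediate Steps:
$p{\left(d \right)} = 4 - \frac{1}{2 d}$ ($p{\left(d \right)} = 4 - \frac{1}{d + d} = 4 - \frac{1}{2 d}$)
$a{\left(X,O \right)} = O X$
$t{\left(a{\left(1,0 \right)} \right)} + p{\left(10 \right)} 82 = 3 + \left(4 - \frac{1}{2 \cdot 10}\right) 82 = 3 + \left(4 - \frac{1}{20}\right) 82 = 3 + \frac{79}{20} \cdot 82 = 3 + \frac{3239}{10} = \frac{3269}{10}$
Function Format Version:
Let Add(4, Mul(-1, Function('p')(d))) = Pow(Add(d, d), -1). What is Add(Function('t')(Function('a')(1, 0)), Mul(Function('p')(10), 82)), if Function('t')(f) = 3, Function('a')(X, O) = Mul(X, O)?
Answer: Rational(3269, 10) ≈ 326.90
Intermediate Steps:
Function('p')(d) = Add(4, Mul(Rational(-1, 2), Pow(d, -1))) (Function('p')(d) = Add(4, Mul(-1, Pow(Add(d, d), -1))) = Add(4, Mul(-1, Pow(Mul(2, d), -1))) = Add(4, Mul(-1, Mul(Rational(1, 2), Pow(d, -1)))) = Add(4, Mul(Rational(-1, 2), Pow(d, -1))))
Function('a')(X, O) = Mul(O, X)
Add(Function('t')(Function('a')(1, 0)), Mul(Function('p')(10), 82)) = Add(3, Mul(Add(4, Mul(Rational(-1, 2), Pow(10, -1))), 82)) = Add(3, Mul(Add(4, Mul(Rational(-1, 2), Rational(1, 10))), 82)) = Add(3, Mul(Add(4, Rational(-1, 20)), 82)) = Add(3, Mul(Rational(79, 20), 82)) = Add(3, Rational(3239, 10)) = Rational(3269, 10)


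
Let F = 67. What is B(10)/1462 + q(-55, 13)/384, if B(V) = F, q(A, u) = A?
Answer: -27341/280704 ≈ -0.097401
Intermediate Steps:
B(V) = 67
B(10)/1462 + q(-55, 13)/384 = 67/1462 - 55/384 = -27341/280704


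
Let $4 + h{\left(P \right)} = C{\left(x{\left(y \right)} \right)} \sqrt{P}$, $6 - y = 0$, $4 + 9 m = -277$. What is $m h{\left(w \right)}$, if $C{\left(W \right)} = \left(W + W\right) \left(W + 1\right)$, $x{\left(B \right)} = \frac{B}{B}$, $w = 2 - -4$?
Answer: $\frac{1124}{9} - \frac{1124 \sqrt{6}}{9} \approx -181.03$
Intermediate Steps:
$m = - \frac{281}{9}$ ($m = - \frac{4}{9} + \frac{1}{9} \left(-277\right) = - \frac{4}{9} - \frac{277}{9} = - \frac{281}{9} \approx -31.222$)
$y = 6$ ($y = 6 - 0 = 6 + 0 = 6$)
$w = 6$ ($w = 2 + 4 = 6$)
$x{\left(B \right)} = 1$
$C{\left(W \right)} = 2 W \left(1 + W\right)$
$h{\left(P \right)} = -4 + 4 \sqrt{P}$ ($h{\left(P \right)} = -4 + 2 \cdot 1 \left(1 + 1\right) \sqrt{P} = -4 + 2 \cdot 1 \cdot 2 \sqrt{P} = -4 + 4 \sqrt{P}$)
$m h{\left(w \right)} = - \frac{281 \left(-4 + 4 \sqrt{6}\right)}{9} = \frac{1124}{9} - \frac{1124 \sqrt{6}}{9}$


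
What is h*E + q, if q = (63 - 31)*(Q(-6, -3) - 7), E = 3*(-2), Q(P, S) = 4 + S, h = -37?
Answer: 30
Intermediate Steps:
E = -6
q = -192 (q = (63 - 31)*((4 - 3) - 7) = 32*(1 - 7) = 32*(-6) = -192)
h*E + q = -37*(-6) - 192 = 222 - 192 = 30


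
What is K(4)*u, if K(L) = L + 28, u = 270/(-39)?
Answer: -2880/13 ≈ -221.54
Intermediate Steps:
u = -90/13 (u = 270*(-1/39) = -90/13 ≈ -6.9231)
K(L) = 28 + L
K(4)*u = (28 + 4)*(-90/13) = 32*(-90/13) = -2880/13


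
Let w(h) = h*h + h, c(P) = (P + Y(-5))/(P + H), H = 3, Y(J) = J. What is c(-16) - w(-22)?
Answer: -5985/13 ≈ -460.38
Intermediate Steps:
c(P) = (-5 + P)/(3 + P) (c(P) = (P - 5)/(P + 3) = (-5 + P)/(3 + P))
w(h) = h + h² (w(h) = h² + h = h + h²)
c(-16) - w(-22) = (-5 - 16)/(3 - 16) - (-22)*(1 - 22) = -21/(-13) - (-22)*(-21) = -1/13*(-21) - 1*462 = 21/13 - 462 = -5985/13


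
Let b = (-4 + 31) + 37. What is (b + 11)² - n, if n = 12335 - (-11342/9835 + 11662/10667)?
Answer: -703952020294/104909945 ≈ -6710.1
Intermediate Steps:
b = 64 (b = 27 + 37 = 64)
n = 1294070460919/104909945 (n = 12335 - (-11342*1/9835 + 11662*(1/10667)) = 12335 - (-11342/9835 + 11662/10667) = 12335 - 1*(-6289344/104909945) = 12335 + 6289344/104909945 = 1294070460919/104909945 ≈ 12335.)
(b + 11)² - n = (64 + 11)² - 1*1294070460919/104909945 = 75² - 1294070460919/104909945 = 5625 - 1294070460919/104909945 = -703952020294/104909945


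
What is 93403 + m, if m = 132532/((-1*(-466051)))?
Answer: 43530694085/466051 ≈ 93403.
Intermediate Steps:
m = 132532/466051 ≈ 0.28437
93403 + m = 93403 + 132532/466051 = 43530694085/466051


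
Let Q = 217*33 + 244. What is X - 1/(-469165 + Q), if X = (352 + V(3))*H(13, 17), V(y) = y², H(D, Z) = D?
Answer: 2167039681/461760 ≈ 4693.0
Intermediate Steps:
Q = 7405 (Q = 7161 + 244 = 7405)
X = 4693 (X = (352 + 3²)*13 = (352 + 9)*13 = 361*13 = 4693)
X - 1/(-469165 + Q) = 4693 - 1/(-469165 + 7405) = 4693 - 1/(-461760) = 4693 - 1*(-1/461760) = 4693 + 1/461760 = 2167039681/461760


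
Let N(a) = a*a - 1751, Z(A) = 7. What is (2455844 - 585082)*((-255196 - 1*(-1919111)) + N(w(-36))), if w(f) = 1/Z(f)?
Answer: 152366151070194/49 ≈ 3.1095e+12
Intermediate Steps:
w(f) = 1/7
N(a) = -1751 + a**2 (N(a) = a**2 - 1751 = -1751 + a**2)
(2455844 - 585082)*((-255196 - 1*(-1919111)) + N(w(-36))) = (2455844 - 585082)*((-255196 - 1*(-1919111)) + (-1751 + (1/7)**2)) = 1870762*((-255196 + 1919111) + (-1751 + 1/49)) = 1870762*(1663915 - 85798/49) = 1870762*(81446037/49) = 152366151070194/49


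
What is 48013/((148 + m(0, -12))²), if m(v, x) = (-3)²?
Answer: 48013/24649 ≈ 1.9479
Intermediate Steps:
m(v, x) = 9
48013/((148 + m(0, -12))²) = 48013/((148 + 9)²) = 48013/(157²) = 48013/24649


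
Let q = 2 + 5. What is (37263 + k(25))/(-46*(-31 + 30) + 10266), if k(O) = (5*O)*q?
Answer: 19069/5156 ≈ 3.6984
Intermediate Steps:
q = 7
k(O) = 35*O (k(O) = (5*O)*7 = 35*O)
(37263 + k(25))/(-46*(-31 + 30) + 10266) = (37263 + 35*25)/(-46*(-31 + 30) + 10266) = (37263 + 875)/(-46*(-1) + 10266) = 38138/(46 + 10266) = 38138/10312 = 38138*(1/10312) = 19069/5156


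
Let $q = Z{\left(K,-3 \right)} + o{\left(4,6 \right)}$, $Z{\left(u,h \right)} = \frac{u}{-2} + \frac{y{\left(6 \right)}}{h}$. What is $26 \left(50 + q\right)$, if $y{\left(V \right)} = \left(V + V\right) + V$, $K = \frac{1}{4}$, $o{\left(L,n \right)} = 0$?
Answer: $\frac{4563}{4} \approx 1140.8$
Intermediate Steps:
$K = \frac{1}{4} \approx 0.25$
$y{\left(V \right)} = 3 V$ ($y{\left(V \right)} = 2 V + V = 3 V$)
$Z{\left(u,h \right)} = \frac{18}{h} - \frac{u}{2}$ ($Z{\left(u,h \right)} = \frac{u}{-2} + \frac{3 \cdot 6}{h} = u \left(- \frac{1}{2}\right) + \frac{18}{h} = - \frac{u}{2} + \frac{18}{h} = \frac{18}{h} - \frac{u}{2}$)
$q = - \frac{49}{8}$ ($q = \left(\frac{18}{-3} - \frac{1}{8}\right) + 0 = \left(18 \left(- \frac{1}{3}\right) - \frac{1}{8}\right) + 0 = \left(-6 - \frac{1}{8}\right) + 0 = - \frac{49}{8} + 0 = - \frac{49}{8} \approx -6.125$)
$26 \left(50 + q\right) = 26 \left(50 - \frac{49}{8}\right) = 26 \cdot \frac{351}{8} = \frac{4563}{4}$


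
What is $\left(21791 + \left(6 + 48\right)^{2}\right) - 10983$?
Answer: $13724$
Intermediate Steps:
$\left(21791 + \left(6 + 48\right)^{2}\right) - 10983 = \left(21791 + 54^{2}\right) - 10983 = \left(21791 + 2916\right) - 10983 = 24707 - 10983 = 13724$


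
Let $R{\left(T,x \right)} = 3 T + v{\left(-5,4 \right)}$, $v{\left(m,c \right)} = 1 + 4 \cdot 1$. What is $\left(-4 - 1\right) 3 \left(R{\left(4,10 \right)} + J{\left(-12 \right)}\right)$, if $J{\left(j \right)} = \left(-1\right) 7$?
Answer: $-150$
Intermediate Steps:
$v{\left(m,c \right)} = 5$ ($v{\left(m,c \right)} = 1 + 4 = 5$)
$R{\left(T,x \right)} = 5 + 3 T$ ($R{\left(T,x \right)} = 3 T + 5 = 5 + 3 T$)
$J{\left(j \right)} = -7$
$\left(-4 - 1\right) 3 \left(R{\left(4,10 \right)} + J{\left(-12 \right)}\right) = \left(-4 - 1\right) 3 \left(\left(5 + 3 \cdot 4\right) - 7\right) = \left(-5\right) 3 \left(\left(5 + 12\right) - 7\right) = - 15 \left(17 - 7\right) = \left(-15\right) 10 = -150$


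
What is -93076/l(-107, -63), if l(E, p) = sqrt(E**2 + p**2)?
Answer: -46538*sqrt(15418)/7709 ≈ -749.59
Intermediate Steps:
-93076/l(-107, -63) = -93076/sqrt((-107)**2 + (-63)**2) = -93076/sqrt(11449 + 3969) = -93076*sqrt(15418)/15418 = -46538*sqrt(15418)/7709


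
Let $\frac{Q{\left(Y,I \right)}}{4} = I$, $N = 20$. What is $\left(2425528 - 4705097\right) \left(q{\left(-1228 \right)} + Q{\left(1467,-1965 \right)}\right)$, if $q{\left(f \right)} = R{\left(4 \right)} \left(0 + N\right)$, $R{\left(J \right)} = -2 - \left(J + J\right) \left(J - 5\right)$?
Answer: $17643864060$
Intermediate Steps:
$Q{\left(Y,I \right)} = 4 I$
$R{\left(J \right)} = -2 - 2 J \left(-5 + J\right)$
$q{\left(f \right)} = 120$ ($q{\left(f \right)} = \left(-2 - 2 \cdot 4^{2} + 10 \cdot 4\right) \left(0 + 20\right) = \left(-2 - 32 + 40\right) 20 = 6 \cdot 20 = 120$)
$\left(2425528 - 4705097\right) \left(q{\left(-1228 \right)} + Q{\left(1467,-1965 \right)}\right) = \left(2425528 - 4705097\right) \left(120 + 4 \left(-1965\right)\right) = - 2279569 \left(120 - 7860\right) = \left(-2279569\right) \left(-7740\right) = 17643864060$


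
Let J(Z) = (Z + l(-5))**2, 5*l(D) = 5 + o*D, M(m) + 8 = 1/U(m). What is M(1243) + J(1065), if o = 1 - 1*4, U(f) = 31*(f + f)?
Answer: 88067402699/77066 ≈ 1.1428e+6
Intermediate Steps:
U(f) = 62*f (U(f) = 31*(2*f) = 62*f)
o = -3 (o = 1 - 4 = -3)
M(m) = -8 + 1/(62*m)
l(D) = 1 - 3*D/5 (l(D) = (5 - 3*D)/5 = 1 - 3*D/5)
J(Z) = (4 + Z)**2 (J(Z) = (Z + (1 - 3/5*(-5)))**2 = (Z + (1 + 3))**2 = (Z + 4)**2 = (4 + Z)**2)
M(1243) + J(1065) = (-8 + (1/62)/1243) + (4 + 1065)**2 = (-8 + (1/62)*(1/1243)) + 1069**2 = (-8 + 1/77066) + 1142761 = -616527/77066 + 1142761 = 88067402699/77066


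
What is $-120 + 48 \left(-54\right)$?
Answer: $-2712$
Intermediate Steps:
$-120 + 48 \left(-54\right) = -120 - 2592 = -2712$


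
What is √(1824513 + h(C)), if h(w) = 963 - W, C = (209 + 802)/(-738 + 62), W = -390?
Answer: 3*√202874 ≈ 1351.2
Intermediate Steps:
C = -1011/676 (C = 1011/(-676) = 1011*(-1/676) = -1011/676 ≈ -1.4956)
h(w) = 1353 (h(w) = 963 - 1*(-390) = 963 + 390 = 1353)
√(1824513 + h(C)) = √(1824513 + 1353) = √1825866 = 3*√202874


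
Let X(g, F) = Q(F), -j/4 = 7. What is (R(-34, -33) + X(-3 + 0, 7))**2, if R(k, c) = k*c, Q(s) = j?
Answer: 1196836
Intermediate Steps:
j = -28 (j = -4*7 = -28)
Q(s) = -28
X(g, F) = -28
R(k, c) = c*k
(R(-34, -33) + X(-3 + 0, 7))**2 = (-33*(-34) - 28)**2 = (1122 - 28)**2 = 1094**2 = 1196836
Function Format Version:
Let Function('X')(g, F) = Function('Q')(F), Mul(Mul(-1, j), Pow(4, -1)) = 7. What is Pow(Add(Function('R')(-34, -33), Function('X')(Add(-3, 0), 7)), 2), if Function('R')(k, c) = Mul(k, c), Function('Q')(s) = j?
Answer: 1196836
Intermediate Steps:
j = -28 (j = Mul(-4, 7) = -28)
Function('Q')(s) = -28
Function('X')(g, F) = -28
Function('R')(k, c) = Mul(c, k)
Pow(Add(Function('R')(-34, -33), Function('X')(Add(-3, 0), 7)), 2) = Pow(Add(Mul(-33, -34), -28), 2) = Pow(Add(1122, -28), 2) = Pow(1094, 2) = 1196836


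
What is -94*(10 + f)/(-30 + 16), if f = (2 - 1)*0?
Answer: 470/7 ≈ 67.143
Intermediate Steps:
f = 0 (f = 1*0 = 0)
-94*(10 + f)/(-30 + 16) = -94*(10 + 0)/(-30 + 16) = -940/(-14) = -940*(-1)/14 = -94*(-5/7) = 470/7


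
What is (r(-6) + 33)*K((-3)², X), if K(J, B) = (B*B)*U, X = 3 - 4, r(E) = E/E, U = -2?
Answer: -68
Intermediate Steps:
r(E) = 1
X = -1
K(J, B) = -2*B² (K(J, B) = (B*B)*(-2) = B²*(-2) = -2*B²)
(r(-6) + 33)*K((-3)², X) = (1 + 33)*(-2*(-1)²) = 34*(-2*1) = 34*(-2) = -68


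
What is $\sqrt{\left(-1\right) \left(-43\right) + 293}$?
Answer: $4 \sqrt{21} \approx 18.33$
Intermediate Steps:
$\sqrt{\left(-1\right) \left(-43\right) + 293} = \sqrt{43 + 293} = \sqrt{336} = 4 \sqrt{21}$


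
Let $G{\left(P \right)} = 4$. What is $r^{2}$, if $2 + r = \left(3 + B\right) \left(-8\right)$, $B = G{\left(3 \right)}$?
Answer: $3364$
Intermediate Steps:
$B = 4$
$r = -58$ ($r = -2 + \left(3 + 4\right) \left(-8\right) = -2 + 7 \left(-8\right) = -2 - 56 = -58$)
$r^{2} = \left(-58\right)^{2} = 3364$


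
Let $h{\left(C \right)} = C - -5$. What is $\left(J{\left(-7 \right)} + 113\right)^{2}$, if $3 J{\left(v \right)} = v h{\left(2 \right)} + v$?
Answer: $\frac{80089}{9} \approx 8898.8$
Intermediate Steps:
$h{\left(C \right)} = 5 + C$ ($h{\left(C \right)} = C + 5 = 5 + C$)
$J{\left(v \right)} = \frac{8 v}{3}$ ($J{\left(v \right)} = \frac{v \left(5 + 2\right) + v}{3} = \frac{v 7 + v}{3} = \frac{7 v + v}{3} = \frac{8 v}{3}$)
$\left(J{\left(-7 \right)} + 113\right)^{2} = \left(\frac{8}{3} \left(-7\right) + 113\right)^{2} = \left(- \frac{56}{3} + 113\right)^{2} = \left(\frac{283}{3}\right)^{2} = \frac{80089}{9}$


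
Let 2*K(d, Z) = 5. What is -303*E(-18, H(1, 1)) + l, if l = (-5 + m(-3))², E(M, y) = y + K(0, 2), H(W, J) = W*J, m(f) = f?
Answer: -1993/2 ≈ -996.50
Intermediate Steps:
K(d, Z) = 5/2 (K(d, Z) = (½)*5 = 5/2)
H(W, J) = J*W
E(M, y) = 5/2 + y (E(M, y) = y + 5/2 = 5/2 + y)
l = 64 (l = (-5 - 3)² = (-8)² = 64)
-303*E(-18, H(1, 1)) + l = -303*(5/2 + 1*1) + 64 = -303*(5/2 + 1) + 64 = -303*7/2 + 64 = -2121/2 + 64 = -1993/2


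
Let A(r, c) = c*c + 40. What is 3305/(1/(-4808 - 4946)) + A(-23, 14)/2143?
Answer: -69083826474/2143 ≈ -3.2237e+7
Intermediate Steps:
A(r, c) = 40 + c² (A(r, c) = c² + 40 = 40 + c²)
3305/(1/(-4808 - 4946)) + A(-23, 14)/2143 = 3305/(1/(-4808 - 4946)) + (40 + 14²)/2143 = 3305/(1/(-9754)) + (40 + 196)*(1/2143) = 3305/(-1/9754) + 236*(1/2143) = 3305*(-9754) + 236/2143 = -32236970 + 236/2143 = -69083826474/2143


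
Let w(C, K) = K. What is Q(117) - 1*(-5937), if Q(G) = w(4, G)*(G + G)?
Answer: 33315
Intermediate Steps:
Q(G) = 2*G² (Q(G) = G*(G + G) = G*(2*G) = 2*G²)
Q(117) - 1*(-5937) = 2*117² - 1*(-5937) = 2*13689 + 5937 = 27378 + 5937 = 33315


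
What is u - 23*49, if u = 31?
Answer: -1096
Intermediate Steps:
u - 23*49 = 31 - 23*49 = 31 - 1127 = -1096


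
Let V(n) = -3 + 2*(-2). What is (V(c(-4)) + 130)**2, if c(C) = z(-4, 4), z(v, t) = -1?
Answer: 15129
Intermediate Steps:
c(C) = -1
V(n) = -7 (V(n) = -3 - 4 = -7)
(V(c(-4)) + 130)**2 = (-7 + 130)**2 = 123**2 = 15129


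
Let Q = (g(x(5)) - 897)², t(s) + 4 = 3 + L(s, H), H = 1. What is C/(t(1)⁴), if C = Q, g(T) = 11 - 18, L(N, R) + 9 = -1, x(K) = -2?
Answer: 817216/14641 ≈ 55.817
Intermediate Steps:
L(N, R) = -10 (L(N, R) = -9 - 1 = -10)
g(T) = -7
t(s) = -11 (t(s) = -4 + (3 - 10) = -4 - 7 = -11)
Q = 817216 (Q = (-7 - 897)² = (-904)² = 817216)
C = 817216
C/(t(1)⁴) = 817216/((-11)⁴) = 817216/14641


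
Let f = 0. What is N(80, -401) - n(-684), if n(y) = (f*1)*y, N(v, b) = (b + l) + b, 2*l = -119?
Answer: -1723/2 ≈ -861.50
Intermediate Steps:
l = -119/2 (l = (1/2)*(-119) = -119/2 ≈ -59.500)
N(v, b) = -119/2 + 2*b (N(v, b) = (b - 119/2) + b = (-119/2 + b) + b = -119/2 + 2*b)
n(y) = 0 (n(y) = (0*1)*y = 0*y = 0)
N(80, -401) - n(-684) = (-119/2 + 2*(-401)) - 1*0 = (-119/2 - 802) + 0 = -1723/2 + 0 = -1723/2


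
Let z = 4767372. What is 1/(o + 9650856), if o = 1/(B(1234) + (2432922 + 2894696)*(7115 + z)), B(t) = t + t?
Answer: 25436642884434/245485377601097175505 ≈ 1.0362e-7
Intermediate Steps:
B(t) = 2*t
o = 1/25436642884434 (o = 1/(2*1234 + (2432922 + 2894696)*(7115 + 4767372)) = 1/(2468 + 5327618*4774487) = 1/(2468 + 25436642881966) = 1/25436642884434 ≈ 3.9313e-14)
1/(o + 9650856) = 1/(1/25436642884434 + 9650856) = 1/(245485377601097175505/25436642884434) = 25436642884434/245485377601097175505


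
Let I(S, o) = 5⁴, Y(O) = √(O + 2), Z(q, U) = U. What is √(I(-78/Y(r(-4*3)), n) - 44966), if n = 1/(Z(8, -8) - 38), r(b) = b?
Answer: I*√44341 ≈ 210.57*I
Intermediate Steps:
Y(O) = √(2 + O)
n = -1/46 (n = 1/(-8 - 38) = 1/(-46) = -1/46 ≈ -0.021739)
I(S, o) = 625
√(I(-78/Y(r(-4*3)), n) - 44966) = √(625 - 44966) = √(-44341) = I*√44341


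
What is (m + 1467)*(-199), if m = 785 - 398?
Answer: -368946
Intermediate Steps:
m = 387
(m + 1467)*(-199) = (387 + 1467)*(-199) = 1854*(-199) = -368946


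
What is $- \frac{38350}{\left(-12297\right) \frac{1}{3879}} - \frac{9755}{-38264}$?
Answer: $\frac{1897419734945}{156844136} \approx 12097.0$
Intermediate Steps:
$- \frac{38350}{\left(-12297\right) \frac{1}{3879}} - \frac{9755}{-38264} = - \frac{38350}{\left(-12297\right) \frac{1}{3879}} - - \frac{9755}{38264} = - \frac{38350}{- \frac{4099}{1293}} + \frac{9755}{38264} = \left(-38350\right) \left(- \frac{1293}{4099}\right) + \frac{9755}{38264} = \frac{49586550}{4099} + \frac{9755}{38264} = \frac{1897419734945}{156844136}$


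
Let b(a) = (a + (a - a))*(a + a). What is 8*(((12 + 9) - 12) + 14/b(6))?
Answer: 662/9 ≈ 73.556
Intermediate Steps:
b(a) = 2*a**2 (b(a) = (a + 0)*(2*a) = a*(2*a) = 2*a**2)
8*(((12 + 9) - 12) + 14/b(6)) = 8*(((12 + 9) - 12) + 14/((2*6**2))) = 8*((21 - 12) + 14/((2*36))) = 8*(9 + 14/72) = 8*(9 + 14*(1/72)) = 8*(9 + 7/36) = 8*(331/36) = 662/9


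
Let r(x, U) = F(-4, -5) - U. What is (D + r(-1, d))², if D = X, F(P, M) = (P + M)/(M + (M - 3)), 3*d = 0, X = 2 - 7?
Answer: 3136/169 ≈ 18.556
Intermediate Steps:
X = -5
d = 0 (d = (⅓)*0 = 0)
F(P, M) = (M + P)/(-3 + 2*M) (F(P, M) = (M + P)/(M + (-3 + M)) = (M + P)/(-3 + 2*M))
r(x, U) = 9/13 - U (r(x, U) = (-5 - 4)/(-3 + 2*(-5)) - U = -9/(-3 - 10) - U = -9/(-13) - U = -1/13*(-9) - U = 9/13 - U)
D = -5
(D + r(-1, d))² = (-5 + (9/13 - 1*0))² = (-5 + (9/13 + 0))² = (-5 + 9/13)² = (-56/13)² = 3136/169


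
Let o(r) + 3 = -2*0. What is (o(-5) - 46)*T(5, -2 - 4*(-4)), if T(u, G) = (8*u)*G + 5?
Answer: -27685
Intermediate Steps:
o(r) = -3 (o(r) = -3 - 2*0 = -3 + 0 = -3)
T(u, G) = 5 + 8*G*u (T(u, G) = 8*G*u + 5 = 5 + 8*G*u)
(o(-5) - 46)*T(5, -2 - 4*(-4)) = (-3 - 46)*(5 + 8*(-2 - 4*(-4))*5) = -49*(5 + 8*(-2 + 16)*5) = -49*(5 + 8*14*5) = -49*(5 + 560) = -49*565 = -27685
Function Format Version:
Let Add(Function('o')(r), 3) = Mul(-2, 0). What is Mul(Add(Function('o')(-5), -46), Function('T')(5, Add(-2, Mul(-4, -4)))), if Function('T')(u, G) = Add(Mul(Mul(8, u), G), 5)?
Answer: -27685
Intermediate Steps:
Function('o')(r) = -3 (Function('o')(r) = Add(-3, Mul(-2, 0)) = Add(-3, 0) = -3)
Function('T')(u, G) = Add(5, Mul(8, G, u)) (Function('T')(u, G) = Add(Mul(8, G, u), 5) = Add(5, Mul(8, G, u)))
Mul(Add(Function('o')(-5), -46), Function('T')(5, Add(-2, Mul(-4, -4)))) = Mul(Add(-3, -46), Add(5, Mul(8, Add(-2, Mul(-4, -4)), 5))) = Mul(-49, Add(5, Mul(8, Add(-2, 16), 5))) = Mul(-49, Add(5, Mul(8, 14, 5))) = Mul(-49, Add(5, 560)) = Mul(-49, 565) = -27685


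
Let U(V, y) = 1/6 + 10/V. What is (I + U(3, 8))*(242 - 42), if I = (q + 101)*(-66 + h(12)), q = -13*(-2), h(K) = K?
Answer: -1370900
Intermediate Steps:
U(V, y) = ⅙ + 10/V (U(V, y) = 1*(⅙) + 10/V = ⅙ + 10/V)
q = 26
I = -6858 (I = (26 + 101)*(-66 + 12) = 127*(-54) = -6858)
(I + U(3, 8))*(242 - 42) = (-6858 + (⅙)*(60 + 3)/3)*(242 - 42) = (-6858 + (⅙)*(⅓)*63)*200 = (-6858 + 7/2)*200 = -13709/2*200 = -1370900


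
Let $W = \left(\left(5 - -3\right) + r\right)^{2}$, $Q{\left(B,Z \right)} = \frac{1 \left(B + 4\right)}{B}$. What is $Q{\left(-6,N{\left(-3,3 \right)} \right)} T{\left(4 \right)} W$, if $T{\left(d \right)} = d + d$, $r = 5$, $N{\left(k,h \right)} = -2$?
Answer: $\frac{1352}{3} \approx 450.67$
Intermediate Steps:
$T{\left(d \right)} = 2 d$
$Q{\left(B,Z \right)} = \frac{4 + B}{B}$ ($Q{\left(B,Z \right)} = \frac{1 \left(4 + B\right)}{B} = \frac{4 + B}{B}$)
$W = 169$ ($W = \left(\left(5 - -3\right) + 5\right)^{2} = \left(\left(5 + 3\right) + 5\right)^{2} = \left(8 + 5\right)^{2} = 13^{2} = 169$)
$Q{\left(-6,N{\left(-3,3 \right)} \right)} T{\left(4 \right)} W = \frac{4 - 6}{-6} \cdot 2 \cdot 4 \cdot 169 = \left(- \frac{1}{6}\right) \left(-2\right) 8 \cdot 169 = \frac{1}{3} \cdot 8 \cdot 169 = \frac{8}{3} \cdot 169 = \frac{1352}{3}$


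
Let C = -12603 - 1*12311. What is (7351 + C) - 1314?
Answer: -18877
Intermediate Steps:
C = -24914 (C = -12603 - 12311 = -24914)
(7351 + C) - 1314 = (7351 - 24914) - 1314 = -17563 - 1314 = -18877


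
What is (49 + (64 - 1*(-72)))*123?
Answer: 22755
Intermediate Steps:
(49 + (64 - 1*(-72)))*123 = (49 + (64 + 72))*123 = (49 + 136)*123 = 185*123 = 22755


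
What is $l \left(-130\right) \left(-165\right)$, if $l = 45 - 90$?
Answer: $-965250$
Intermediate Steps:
$l = -45$ ($l = 45 - 90 = -45$)
$l \left(-130\right) \left(-165\right) = \left(-45\right) \left(-130\right) \left(-165\right) = 5850 \left(-165\right) = -965250$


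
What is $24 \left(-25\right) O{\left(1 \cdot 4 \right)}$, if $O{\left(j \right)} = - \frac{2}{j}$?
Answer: $300$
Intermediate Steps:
$24 \left(-25\right) O{\left(1 \cdot 4 \right)} = 24 \left(-25\right) \left(- \frac{2}{1 \cdot 4}\right) = - 600 \left(- \frac{2}{4}\right) = - 600 \left(\left(-2\right) \frac{1}{4}\right) = \left(-600\right) \left(- \frac{1}{2}\right) = 300$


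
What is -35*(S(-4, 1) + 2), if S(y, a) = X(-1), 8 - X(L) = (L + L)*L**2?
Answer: -420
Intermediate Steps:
X(L) = 8 - 2*L**3 (X(L) = 8 - (L + L)*L**2 = 8 - 2*L*L**2 = 8 - 2*L**3)
S(y, a) = 10 (S(y, a) = 8 - 2*(-1)**3 = 8 - 2*(-1) = 8 + 2 = 10)
-35*(S(-4, 1) + 2) = -35*(10 + 2) = -35*12 = -420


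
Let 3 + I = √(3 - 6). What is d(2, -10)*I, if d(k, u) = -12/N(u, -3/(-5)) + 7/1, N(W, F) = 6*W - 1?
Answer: -1317/61 + 439*I*√3/61 ≈ -21.59 + 12.465*I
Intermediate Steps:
I = -3 + I*√3 (I = -3 + √(3 - 6) = -3 + √(-3) = -3 + I*√3 ≈ -3.0 + 1.732*I)
N(W, F) = -1 + 6*W
d(k, u) = 7 - 12/(-1 + 6*u) (d(k, u) = -12/(-1 + 6*u) + 7/1 = -12/(-1 + 6*u) + 7*1 = -12/(-1 + 6*u) + 7 = 7 - 12/(-1 + 6*u))
d(2, -10)*I = ((-19 + 42*(-10))/(-1 + 6*(-10)))*(-3 + I*√3) = ((-19 - 420)/(-1 - 60))*(-3 + I*√3) = (-439/(-61))*(-3 + I*√3) = (-1/61*(-439))*(-3 + I*√3) = 439*(-3 + I*√3)/61 = -1317/61 + 439*I*√3/61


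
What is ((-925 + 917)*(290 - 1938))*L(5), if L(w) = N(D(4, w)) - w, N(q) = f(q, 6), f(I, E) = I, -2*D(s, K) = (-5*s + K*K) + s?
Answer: -125248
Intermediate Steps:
D(s, K) = 2*s - K**2/2 (D(s, K) = -((-5*s + K*K) + s)/2 = -((-5*s + K**2) + s)/2 = -((K**2 - 5*s) + s)/2 = -(K**2 - 4*s)/2 = 2*s - K**2/2)
N(q) = q
L(w) = 8 - w - w**2/2 (L(w) = (2*4 - w**2/2) - w = (8 - w**2/2) - w = 8 - w - w**2/2)
((-925 + 917)*(290 - 1938))*L(5) = ((-925 + 917)*(290 - 1938))*(8 - 1*5 - 1/2*5**2) = (-8*(-1648))*(8 - 5 - 1/2*25) = 13184*(8 - 5 - 25/2) = 13184*(-19/2) = -125248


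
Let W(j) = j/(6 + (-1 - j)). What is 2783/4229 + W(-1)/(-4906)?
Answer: 81924617/124484844 ≈ 0.65811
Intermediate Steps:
W(j) = j/(5 - j)
2783/4229 + W(-1)/(-4906) = 2783/4229 - 1*(-1)/(-5 - 1)/(-4906) = 2783*(1/4229) - 1*(-1)/(-6)*(-1/4906) = 2783/4229 - 1*(-1)*(-1/6)*(-1/4906) = 2783/4229 - 1/6*(-1/4906) = 2783/4229 + 1/29436 = 81924617/124484844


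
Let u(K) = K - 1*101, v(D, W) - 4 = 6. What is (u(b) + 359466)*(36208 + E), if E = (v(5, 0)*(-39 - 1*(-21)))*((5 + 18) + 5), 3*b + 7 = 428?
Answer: 33615186688/3 ≈ 1.1205e+10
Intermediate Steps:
v(D, W) = 10 (v(D, W) = 4 + 6 = 10)
b = 421/3 (b = -7/3 + (⅓)*428 = -7/3 + 428/3 = 421/3 ≈ 140.33)
u(K) = -101 + K (u(K) = K - 101 = -101 + K)
E = -5040 (E = (10*(-39 - 1*(-21)))*((5 + 18) + 5) = (10*(-39 + 21))*(23 + 5) = (10*(-18))*28 = -180*28 = -5040)
(u(b) + 359466)*(36208 + E) = ((-101 + 421/3) + 359466)*(36208 - 5040) = (118/3 + 359466)*31168 = (1078516/3)*31168 = 33615186688/3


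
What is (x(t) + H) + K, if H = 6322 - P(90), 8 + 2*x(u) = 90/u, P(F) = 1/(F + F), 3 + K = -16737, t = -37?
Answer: -69418657/6660 ≈ -10423.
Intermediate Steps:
K = -16740 (K = -3 - 16737 = -16740)
P(F) = 1/(2*F)
x(u) = -4 + 45/u (x(u) = -4 + (90/u)/2 = -4 + 45/u)
H = 1137959/180 (H = 6322 - 1/(2*90) = 6322 - 1*1/180 = 6322 - 1/180 = 1137959/180 ≈ 6322.0)
(x(t) + H) + K = ((-4 + 45/(-37)) + 1137959/180) - 16740 = ((-4 + 45*(-1/37)) + 1137959/180) - 16740 = ((-4 - 45/37) + 1137959/180) - 16740 = (-193/37 + 1137959/180) - 16740 = 42069743/6660 - 16740 = -69418657/6660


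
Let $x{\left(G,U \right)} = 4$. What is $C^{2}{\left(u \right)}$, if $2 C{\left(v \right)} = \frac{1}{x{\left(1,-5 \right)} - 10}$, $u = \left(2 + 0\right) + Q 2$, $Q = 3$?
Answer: $\frac{1}{144} \approx 0.0069444$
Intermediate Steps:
$u = 8$ ($u = \left(2 + 0\right) + 3 \cdot 2 = 2 + 6 = 8$)
$C{\left(v \right)} = - \frac{1}{12}$ ($C{\left(v \right)} = \frac{1}{2 \left(4 - 10\right)} = \frac{1}{2 \left(-6\right)} = \frac{1}{2} \left(- \frac{1}{6}\right) = - \frac{1}{12}$)
$C^{2}{\left(u \right)} = \left(- \frac{1}{12}\right)^{2} = \frac{1}{144}$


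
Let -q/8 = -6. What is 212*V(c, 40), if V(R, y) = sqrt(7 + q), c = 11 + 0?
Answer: 212*sqrt(55) ≈ 1572.2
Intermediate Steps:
q = 48 (q = -8*(-6) = 48)
c = 11
V(R, y) = sqrt(55) (V(R, y) = sqrt(7 + 48) = sqrt(55))
212*V(c, 40) = 212*sqrt(55)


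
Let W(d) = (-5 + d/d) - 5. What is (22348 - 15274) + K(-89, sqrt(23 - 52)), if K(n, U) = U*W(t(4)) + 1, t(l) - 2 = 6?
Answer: 7075 - 9*I*sqrt(29) ≈ 7075.0 - 48.466*I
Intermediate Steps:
t(l) = 8 (t(l) = 2 + 6 = 8)
W(d) = -9 (W(d) = (-5 + 1) - 5 = -4 - 5 = -9)
K(n, U) = 1 - 9*U (K(n, U) = U*(-9) + 1 = -9*U + 1 = 1 - 9*U)
(22348 - 15274) + K(-89, sqrt(23 - 52)) = (22348 - 15274) + (1 - 9*sqrt(23 - 52)) = 7074 + (1 - 9*I*sqrt(29)) = 7075 - 9*I*sqrt(29)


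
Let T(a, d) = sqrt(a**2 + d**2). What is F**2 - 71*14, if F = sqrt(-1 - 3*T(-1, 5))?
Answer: -995 - 3*sqrt(26) ≈ -1010.3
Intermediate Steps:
F = sqrt(-1 - 3*sqrt(26)) (F = sqrt(-1 - 3*sqrt((-1)**2 + 5**2)) = sqrt(-1 - 3*sqrt(1 + 25)) = sqrt(-1 - 3*sqrt(26)) ≈ 4.037*I)
F**2 - 71*14 = (sqrt(-1 - 3*sqrt(26)))**2 - 71*14 = (-1 - 3*sqrt(26)) - 994 = -995 - 3*sqrt(26)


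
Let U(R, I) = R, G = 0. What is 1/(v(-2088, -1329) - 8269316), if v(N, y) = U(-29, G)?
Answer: -1/8269345 ≈ -1.2093e-7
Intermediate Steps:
v(N, y) = -29
1/(v(-2088, -1329) - 8269316) = 1/(-29 - 8269316) = 1/(-8269345) = -1/8269345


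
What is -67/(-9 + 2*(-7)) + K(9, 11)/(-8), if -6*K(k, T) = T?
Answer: 3469/1104 ≈ 3.1422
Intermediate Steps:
K(k, T) = -T/6
-67/(-9 + 2*(-7)) + K(9, 11)/(-8) = -67/(-9 + 2*(-7)) - ⅙*11/(-8) = -67/(-9 - 14) - 11/6*(-⅛) = -67/(-23) + 11/48 = -67*(-1/23) + 11/48 = 67/23 + 11/48 = 3469/1104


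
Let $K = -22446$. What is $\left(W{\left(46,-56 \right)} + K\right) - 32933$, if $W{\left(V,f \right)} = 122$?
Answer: $-55257$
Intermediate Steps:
$\left(W{\left(46,-56 \right)} + K\right) - 32933 = \left(122 - 22446\right) - 32933 = -22324 - 32933 = -55257$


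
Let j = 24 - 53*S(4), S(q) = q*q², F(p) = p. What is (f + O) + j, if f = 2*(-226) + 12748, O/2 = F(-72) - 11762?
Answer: -14740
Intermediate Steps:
S(q) = q³
O = -23668 (O = 2*(-72 - 11762) = 2*(-11834) = -23668)
f = 12296 (f = -452 + 12748 = 12296)
j = -3368 (j = 24 - 53*4³ = 24 - 53*64 = 24 - 3392 = -3368)
(f + O) + j = (12296 - 23668) - 3368 = -11372 - 3368 = -14740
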